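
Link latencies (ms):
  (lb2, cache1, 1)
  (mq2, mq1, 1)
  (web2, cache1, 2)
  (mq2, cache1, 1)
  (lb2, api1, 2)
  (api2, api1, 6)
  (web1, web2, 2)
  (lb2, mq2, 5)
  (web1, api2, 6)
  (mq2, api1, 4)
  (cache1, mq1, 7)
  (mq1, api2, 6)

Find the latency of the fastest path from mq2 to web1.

5

A few of the mq2→web1 routes:
mq2 → lb2 → cache1 → web2 → web1: 5 + 1 + 2 + 2 = 10
mq2 → cache1 → web2 → web1: 1 + 2 + 2 = 5
mq2 → api1 → lb2 → cache1 → web2 → web1: 4 + 2 + 1 + 2 + 2 = 11
Shortest: 5 ms.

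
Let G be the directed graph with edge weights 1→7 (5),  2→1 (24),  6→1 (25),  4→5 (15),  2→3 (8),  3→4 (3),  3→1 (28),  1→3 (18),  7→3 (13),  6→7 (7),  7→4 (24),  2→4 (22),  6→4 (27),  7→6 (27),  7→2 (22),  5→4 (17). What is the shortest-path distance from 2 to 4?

11

A few of the 2→4 routes:
2-3-4: 8 + 3 = 11
2-4: 22
2-1-7-3-4: 24 + 5 + 13 + 3 = 45
2-1-3-4: 24 + 18 + 3 = 45
The minimum is 11.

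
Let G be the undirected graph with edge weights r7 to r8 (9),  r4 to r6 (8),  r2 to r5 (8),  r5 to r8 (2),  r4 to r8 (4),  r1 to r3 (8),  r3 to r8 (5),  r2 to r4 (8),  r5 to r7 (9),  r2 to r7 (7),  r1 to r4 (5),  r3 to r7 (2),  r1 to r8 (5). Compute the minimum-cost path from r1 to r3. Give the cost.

8

Checking several routes:
r1 - r8 - r5 - r7 - r3: 5 + 2 + 9 + 2 = 18
r1 - r3: 8
r1 - r4 - r8 - r7 - r3: 5 + 4 + 9 + 2 = 20
r1 - r8 - r7 - r3: 5 + 9 + 2 = 16
r1 - r8 - r3: 5 + 5 = 10
r1 - r4 - r8 - r3: 5 + 4 + 5 = 14
Shortest: 8.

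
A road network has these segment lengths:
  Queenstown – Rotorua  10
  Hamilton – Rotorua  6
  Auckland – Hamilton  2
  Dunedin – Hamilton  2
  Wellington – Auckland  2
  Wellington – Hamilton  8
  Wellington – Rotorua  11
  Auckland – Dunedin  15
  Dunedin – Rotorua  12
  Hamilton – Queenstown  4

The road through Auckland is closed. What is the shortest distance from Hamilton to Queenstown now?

Paths from Hamilton to Queenstown avoiding Auckland:
Hamilton - Dunedin - Rotorua - Queenstown: 2 + 12 + 10 = 24
Hamilton - Queenstown: 4
Hamilton - Wellington - Rotorua - Queenstown: 8 + 11 + 10 = 29
Hamilton - Rotorua - Queenstown: 6 + 10 = 16
The minimum is 4.

4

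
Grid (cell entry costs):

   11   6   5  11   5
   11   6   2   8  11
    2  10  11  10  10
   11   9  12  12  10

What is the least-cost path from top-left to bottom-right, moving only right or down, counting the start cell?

62

One optimal route is r0c0 r0c1 r0c2 r1c2 r1c3 r2c3 r2c4 r3c4.
Its cost is 11 + 6 + 5 + 2 + 8 + 10 + 10 + 10 = 62.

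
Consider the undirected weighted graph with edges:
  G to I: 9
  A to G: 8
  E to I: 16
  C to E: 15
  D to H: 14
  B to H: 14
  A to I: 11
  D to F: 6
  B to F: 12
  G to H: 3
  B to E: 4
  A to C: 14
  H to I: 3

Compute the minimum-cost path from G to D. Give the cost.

Some routes from G to D:
G → H → I → E → B → F → D: 3 + 3 + 16 + 4 + 12 + 6 = 44
G → I → H → D: 9 + 3 + 14 = 26
G → I → H → B → F → D: 9 + 3 + 14 + 12 + 6 = 44
G → H → D: 3 + 14 = 17
G → A → I → H → D: 8 + 11 + 3 + 14 = 36
G → H → B → F → D: 3 + 14 + 12 + 6 = 35
Best route has total 17.

17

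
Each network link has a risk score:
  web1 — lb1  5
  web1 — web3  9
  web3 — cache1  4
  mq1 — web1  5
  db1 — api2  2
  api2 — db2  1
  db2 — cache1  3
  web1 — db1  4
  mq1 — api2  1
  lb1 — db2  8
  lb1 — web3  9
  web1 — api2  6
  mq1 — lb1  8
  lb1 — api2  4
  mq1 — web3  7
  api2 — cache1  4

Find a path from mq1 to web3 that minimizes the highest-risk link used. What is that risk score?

Comparing a few candidate routes:
mq1-web1-db1-api2-db2-cache1-web3: max(5, 4, 2, 1, 3, 4) = 5
mq1-web1-db1-api2-cache1-web3: max(5, 4, 2, 4, 4) = 5
mq1-api2-db2-cache1-web3: max(1, 1, 3, 4) = 4
mq1-api2-cache1-web3: max(1, 4, 4) = 4
Best route has worst link 4.

4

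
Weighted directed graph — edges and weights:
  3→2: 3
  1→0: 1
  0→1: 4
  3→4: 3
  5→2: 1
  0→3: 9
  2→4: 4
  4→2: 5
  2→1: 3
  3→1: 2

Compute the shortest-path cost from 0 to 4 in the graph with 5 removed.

Candidate routes:
0 -> 3 -> 2 -> 4: 9 + 3 + 4 = 16
0 -> 3 -> 4: 9 + 3 = 12
Best route has total 12.

12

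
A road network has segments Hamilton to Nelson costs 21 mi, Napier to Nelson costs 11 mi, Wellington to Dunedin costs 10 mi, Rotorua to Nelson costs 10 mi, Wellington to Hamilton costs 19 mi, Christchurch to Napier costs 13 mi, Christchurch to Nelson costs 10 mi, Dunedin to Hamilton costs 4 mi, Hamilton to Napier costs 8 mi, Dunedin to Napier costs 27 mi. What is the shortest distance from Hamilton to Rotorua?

Checking several routes:
Hamilton - Dunedin - Napier - Christchurch - Nelson - Rotorua: 4 + 27 + 13 + 10 + 10 = 64
Hamilton - Nelson - Rotorua: 21 + 10 = 31
Hamilton - Napier - Nelson - Rotorua: 8 + 11 + 10 = 29
Hamilton - Dunedin - Napier - Nelson - Rotorua: 4 + 27 + 11 + 10 = 52
Hamilton - Napier - Christchurch - Nelson - Rotorua: 8 + 13 + 10 + 10 = 41
The minimum is 29 mi.

29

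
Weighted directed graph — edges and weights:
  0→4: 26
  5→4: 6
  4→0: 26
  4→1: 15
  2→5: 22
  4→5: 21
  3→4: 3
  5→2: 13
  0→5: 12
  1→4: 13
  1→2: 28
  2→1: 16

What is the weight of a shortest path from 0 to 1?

Routes from 0 to 1:
0→4→5→2→1: 26 + 21 + 13 + 16 = 76
0→4→1: 26 + 15 = 41
0→5→4→1: 12 + 6 + 15 = 33
0→5→2→1: 12 + 13 + 16 = 41
Shortest: 33.

33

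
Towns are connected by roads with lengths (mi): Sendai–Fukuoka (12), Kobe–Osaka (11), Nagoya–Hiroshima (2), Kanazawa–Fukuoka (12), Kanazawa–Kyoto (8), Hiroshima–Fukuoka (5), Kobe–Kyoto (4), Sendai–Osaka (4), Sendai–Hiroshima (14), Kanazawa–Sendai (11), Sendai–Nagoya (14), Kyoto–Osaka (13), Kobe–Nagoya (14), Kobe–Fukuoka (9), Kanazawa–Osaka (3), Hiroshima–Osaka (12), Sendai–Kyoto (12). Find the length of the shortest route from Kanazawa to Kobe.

12

Comparing a few candidate routes:
Kanazawa→Osaka→Sendai→Kyoto→Kobe: 3 + 4 + 12 + 4 = 23
Kanazawa→Osaka→Kyoto→Kobe: 3 + 13 + 4 = 20
Kanazawa→Osaka→Kobe: 3 + 11 = 14
Kanazawa→Kyoto→Kobe: 8 + 4 = 12
Kanazawa→Fukuoka→Kobe: 12 + 9 = 21
Kanazawa→Sendai→Osaka→Kobe: 11 + 4 + 11 = 26
Shortest: 12 mi.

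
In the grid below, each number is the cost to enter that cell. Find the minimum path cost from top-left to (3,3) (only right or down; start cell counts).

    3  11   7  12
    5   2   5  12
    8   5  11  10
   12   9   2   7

33

Path r0c0 -> r1c0 -> r1c1 -> r2c1 -> r3c1 -> r3c2 -> r3c3: 3 + 5 + 2 + 5 + 9 + 2 + 7 = 33.
(Top row then right column would cost 62.)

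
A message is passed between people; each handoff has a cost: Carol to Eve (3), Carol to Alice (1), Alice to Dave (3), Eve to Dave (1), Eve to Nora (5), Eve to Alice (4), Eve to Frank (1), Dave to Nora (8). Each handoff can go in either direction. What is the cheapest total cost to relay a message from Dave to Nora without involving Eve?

Candidate routes:
Dave → Nora: 8
Best route has total 8.

8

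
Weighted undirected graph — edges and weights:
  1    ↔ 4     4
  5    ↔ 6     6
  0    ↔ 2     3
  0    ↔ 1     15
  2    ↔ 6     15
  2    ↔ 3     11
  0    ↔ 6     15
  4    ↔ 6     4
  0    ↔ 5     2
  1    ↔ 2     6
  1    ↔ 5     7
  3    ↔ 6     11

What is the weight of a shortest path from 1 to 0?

9

A few of the 1→0 routes:
1→0: 15
1→4→6→5→0: 4 + 4 + 6 + 2 = 16
1→5→0: 7 + 2 = 9
1→2→0: 6 + 3 = 9
The minimum is 9.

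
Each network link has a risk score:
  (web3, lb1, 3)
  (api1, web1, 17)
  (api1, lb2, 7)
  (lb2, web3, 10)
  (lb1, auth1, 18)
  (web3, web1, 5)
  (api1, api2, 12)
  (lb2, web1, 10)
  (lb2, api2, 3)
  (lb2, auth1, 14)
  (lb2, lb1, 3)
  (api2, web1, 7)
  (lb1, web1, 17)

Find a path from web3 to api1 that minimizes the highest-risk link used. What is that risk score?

7

Some routes from web3 to api1:
web3 → web1 → api2 → lb2 → api1: max(5, 7, 3, 7) = 7
web3 → lb1 → lb2 → api1: max(3, 3, 7) = 7
web3 → lb2 → api1: max(10, 7) = 10
Best route has worst link 7.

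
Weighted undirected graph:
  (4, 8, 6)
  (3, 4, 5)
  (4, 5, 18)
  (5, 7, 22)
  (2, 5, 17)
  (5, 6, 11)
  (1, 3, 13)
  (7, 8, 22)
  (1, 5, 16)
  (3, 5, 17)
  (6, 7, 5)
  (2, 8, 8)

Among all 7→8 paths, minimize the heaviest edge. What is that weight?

Checking several routes:
7 -> 6 -> 5 -> 3 -> 4 -> 8: max(5, 11, 17, 5, 6) = 17
7 -> 6 -> 5 -> 1 -> 3 -> 4 -> 8: max(5, 11, 16, 13, 5, 6) = 16
7 -> 8: max(22) = 22
7 -> 6 -> 5 -> 2 -> 8: max(5, 11, 17, 8) = 17
7 -> 6 -> 5 -> 4 -> 8: max(5, 11, 18, 6) = 18
Best route has worst link 16.

16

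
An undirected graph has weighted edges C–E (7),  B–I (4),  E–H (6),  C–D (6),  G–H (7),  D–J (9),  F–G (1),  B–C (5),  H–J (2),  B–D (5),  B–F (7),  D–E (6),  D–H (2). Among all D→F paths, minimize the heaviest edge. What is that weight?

7

Comparing a few candidate routes:
D -> C -> B -> F: max(6, 5, 7) = 7
D -> E -> H -> G -> F: max(6, 6, 7, 1) = 7
D -> B -> C -> E -> H -> G -> F: max(5, 5, 7, 6, 7, 1) = 7
D -> E -> C -> B -> F: max(6, 7, 5, 7) = 7
D -> C -> E -> H -> G -> F: max(6, 7, 6, 7, 1) = 7
D -> B -> F: max(5, 7) = 7
Smallest bottleneck: 7.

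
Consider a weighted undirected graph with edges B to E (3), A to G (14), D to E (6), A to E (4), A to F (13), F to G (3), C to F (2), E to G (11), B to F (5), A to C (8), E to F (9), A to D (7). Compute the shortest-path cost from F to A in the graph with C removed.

Some routes from F to A avoiding C:
F-B-E-A: 5 + 3 + 4 = 12
F-A: 13
F-G-E-A: 3 + 11 + 4 = 18
F-E-A: 9 + 4 = 13
F-B-E-D-A: 5 + 3 + 6 + 7 = 21
F-G-A: 3 + 14 = 17
The minimum is 12.

12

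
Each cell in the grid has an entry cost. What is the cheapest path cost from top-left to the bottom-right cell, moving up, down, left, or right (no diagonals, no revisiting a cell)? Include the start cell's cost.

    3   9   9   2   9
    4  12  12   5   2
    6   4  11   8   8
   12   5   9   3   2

36

One optimal route is r0c0 r1c0 r2c0 r2c1 r3c1 r3c2 r3c3 r3c4.
Its cost is 3 + 4 + 6 + 4 + 5 + 9 + 3 + 2 = 36.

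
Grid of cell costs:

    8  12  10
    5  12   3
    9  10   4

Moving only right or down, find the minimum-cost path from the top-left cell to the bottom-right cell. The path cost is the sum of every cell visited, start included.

32

Cheapest: [0,0]→[1,0]→[1,1]→[1,2]→[2,2]
  8 + 5 + 12 + 3 + 4 = 32
For comparison, the top-then-right route costs 37.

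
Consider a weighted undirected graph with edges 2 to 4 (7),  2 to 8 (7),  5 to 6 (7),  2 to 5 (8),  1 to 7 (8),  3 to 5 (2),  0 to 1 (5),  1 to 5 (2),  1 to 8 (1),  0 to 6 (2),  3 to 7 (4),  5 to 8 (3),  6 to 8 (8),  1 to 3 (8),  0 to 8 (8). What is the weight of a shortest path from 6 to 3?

9

Some routes from 6 to 3:
6-8-1-5-3: 8 + 1 + 2 + 2 = 13
6-8-5-3: 8 + 3 + 2 = 13
6-0-1-5-3: 2 + 5 + 2 + 2 = 11
6-5-3: 7 + 2 = 9
6-0-1-8-5-3: 2 + 5 + 1 + 3 + 2 = 13
Best route has total 9.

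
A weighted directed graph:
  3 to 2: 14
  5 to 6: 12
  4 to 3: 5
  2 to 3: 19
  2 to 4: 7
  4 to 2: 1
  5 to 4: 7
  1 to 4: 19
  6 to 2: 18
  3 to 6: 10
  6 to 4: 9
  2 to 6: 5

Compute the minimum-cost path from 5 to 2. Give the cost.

Checking several routes:
5→4→3→2: 7 + 5 + 14 = 26
5→4→2: 7 + 1 = 8
5→6→4→2: 12 + 9 + 1 = 22
5→6→2: 12 + 18 = 30
Shortest: 8.

8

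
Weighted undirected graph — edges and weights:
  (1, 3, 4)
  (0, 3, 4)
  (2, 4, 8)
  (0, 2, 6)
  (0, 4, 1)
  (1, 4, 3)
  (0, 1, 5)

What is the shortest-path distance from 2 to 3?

10

Checking several routes:
2→0→4→1→3: 6 + 1 + 3 + 4 = 14
2→4→0→3: 8 + 1 + 4 = 13
2→4→1→3: 8 + 3 + 4 = 15
2→0→3: 6 + 4 = 10
Shortest: 10.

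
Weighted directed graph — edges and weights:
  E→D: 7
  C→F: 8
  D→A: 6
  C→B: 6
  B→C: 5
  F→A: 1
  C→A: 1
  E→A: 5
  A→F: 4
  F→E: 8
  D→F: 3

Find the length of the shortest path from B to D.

25

Routes from B to D:
B - C - A - F - E - D: 5 + 1 + 4 + 8 + 7 = 25
B - C - F - E - D: 5 + 8 + 8 + 7 = 28
Shortest: 25.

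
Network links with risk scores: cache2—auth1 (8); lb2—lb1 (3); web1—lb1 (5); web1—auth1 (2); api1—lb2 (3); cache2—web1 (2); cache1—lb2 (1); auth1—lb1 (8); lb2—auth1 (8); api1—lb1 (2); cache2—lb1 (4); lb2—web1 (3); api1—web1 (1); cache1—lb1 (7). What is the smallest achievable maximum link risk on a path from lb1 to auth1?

2

Some routes from lb1 to auth1:
lb1 -> lb2 -> api1 -> web1 -> auth1: max(3, 3, 1, 2) = 3
lb1 -> lb2 -> web1 -> auth1: max(3, 3, 2) = 3
lb1 -> api1 -> web1 -> auth1: max(2, 1, 2) = 2
lb1 -> api1 -> lb2 -> web1 -> auth1: max(2, 3, 3, 2) = 3
Smallest bottleneck: 2.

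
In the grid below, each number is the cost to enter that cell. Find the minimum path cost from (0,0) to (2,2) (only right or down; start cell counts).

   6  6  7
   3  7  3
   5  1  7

22

Path r0c0 → r1c0 → r2c0 → r2c1 → r2c2: 6 + 3 + 5 + 1 + 7 = 22.
For comparison, the top-then-right route costs 29.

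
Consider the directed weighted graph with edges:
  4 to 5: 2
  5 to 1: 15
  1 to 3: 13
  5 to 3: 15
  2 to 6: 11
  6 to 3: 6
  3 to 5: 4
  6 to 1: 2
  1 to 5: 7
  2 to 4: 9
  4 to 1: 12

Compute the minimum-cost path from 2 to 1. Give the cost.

Routes from 2 to 1:
2 → 6 → 3 → 5 → 1: 11 + 6 + 4 + 15 = 36
2 → 4 → 5 → 1: 9 + 2 + 15 = 26
2 → 6 → 1: 11 + 2 = 13
2 → 4 → 1: 9 + 12 = 21
Best route has total 13.

13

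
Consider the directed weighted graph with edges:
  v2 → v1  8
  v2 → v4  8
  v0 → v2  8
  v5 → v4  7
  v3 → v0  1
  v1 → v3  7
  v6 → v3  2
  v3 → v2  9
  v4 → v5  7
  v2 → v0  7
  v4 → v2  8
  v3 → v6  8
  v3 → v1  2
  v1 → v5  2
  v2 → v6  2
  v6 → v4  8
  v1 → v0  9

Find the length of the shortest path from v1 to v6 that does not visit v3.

Paths from v1 to v6 avoiding v3:
v1-v5-v4-v2-v6: 2 + 7 + 8 + 2 = 19
v1-v0-v2-v6: 9 + 8 + 2 = 19
The minimum is 19.

19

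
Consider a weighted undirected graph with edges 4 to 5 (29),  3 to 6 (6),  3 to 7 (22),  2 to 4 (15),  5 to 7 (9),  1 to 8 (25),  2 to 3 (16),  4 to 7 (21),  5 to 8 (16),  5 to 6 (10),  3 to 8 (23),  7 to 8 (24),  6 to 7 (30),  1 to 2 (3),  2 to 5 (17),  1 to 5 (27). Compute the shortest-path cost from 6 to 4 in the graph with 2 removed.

39

Some routes from 6 to 4 avoiding 2:
6 -> 5 -> 4: 10 + 29 = 39
6 -> 3 -> 7 -> 4: 6 + 22 + 21 = 49
6 -> 5 -> 7 -> 4: 10 + 9 + 21 = 40
Best route has total 39.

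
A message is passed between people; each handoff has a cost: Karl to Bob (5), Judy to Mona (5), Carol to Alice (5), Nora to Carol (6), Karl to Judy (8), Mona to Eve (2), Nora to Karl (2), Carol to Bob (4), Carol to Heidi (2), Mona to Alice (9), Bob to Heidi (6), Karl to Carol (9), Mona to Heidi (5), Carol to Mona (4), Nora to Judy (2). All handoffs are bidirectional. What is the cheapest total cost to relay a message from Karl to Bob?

Comparing a few candidate routes:
Karl -> Nora -> Carol -> Heidi -> Bob: 2 + 6 + 2 + 6 = 16
Karl -> Bob: 5
Karl -> Nora -> Judy -> Mona -> Carol -> Bob: 2 + 2 + 5 + 4 + 4 = 17
Karl -> Carol -> Heidi -> Bob: 9 + 2 + 6 = 17
Karl -> Carol -> Bob: 9 + 4 = 13
Karl -> Nora -> Carol -> Bob: 2 + 6 + 4 = 12
The minimum is 5.

5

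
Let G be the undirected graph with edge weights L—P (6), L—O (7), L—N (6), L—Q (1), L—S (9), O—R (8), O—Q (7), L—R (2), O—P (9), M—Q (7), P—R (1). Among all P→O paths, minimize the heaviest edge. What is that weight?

7

Comparing a few candidate routes:
P - R - L - O: max(1, 2, 7) = 7
P - R - L - Q - O: max(1, 2, 1, 7) = 7
P - R - O: max(1, 8) = 8
P - L - Q - O: max(6, 1, 7) = 7
P - L - O: max(6, 7) = 7
The minimum achievable maximum is 7.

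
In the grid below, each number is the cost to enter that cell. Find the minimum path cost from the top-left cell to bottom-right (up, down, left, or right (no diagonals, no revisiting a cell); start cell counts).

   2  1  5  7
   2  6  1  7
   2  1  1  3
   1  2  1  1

10

Best path: r0c0→r1c0→r2c0→r2c1→r2c2→r3c2→r3c3
Cost: 2 + 2 + 2 + 1 + 1 + 1 + 1 = 10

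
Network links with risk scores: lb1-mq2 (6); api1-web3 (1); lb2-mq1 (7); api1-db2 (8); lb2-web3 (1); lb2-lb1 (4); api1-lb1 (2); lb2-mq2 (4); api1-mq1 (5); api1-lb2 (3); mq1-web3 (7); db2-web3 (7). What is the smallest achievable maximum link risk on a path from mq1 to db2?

7

Comparing a few candidate routes:
mq1 -> api1 -> web3 -> db2: max(5, 1, 7) = 7
mq1 -> api1 -> lb1 -> lb2 -> web3 -> db2: max(5, 2, 4, 1, 7) = 7
mq1 -> api1 -> lb1 -> mq2 -> lb2 -> web3 -> db2: max(5, 2, 6, 4, 1, 7) = 7
Best route has worst link 7.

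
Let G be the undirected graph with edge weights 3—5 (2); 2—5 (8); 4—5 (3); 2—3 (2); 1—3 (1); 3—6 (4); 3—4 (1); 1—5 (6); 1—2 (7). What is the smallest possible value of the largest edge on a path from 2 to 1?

2

A few of the 2→1 routes:
2→3→1: max(2, 1) = 2
2→3→5→1: max(2, 2, 6) = 6
2→3→4→5→1: max(2, 1, 3, 6) = 6
The minimum achievable maximum is 2.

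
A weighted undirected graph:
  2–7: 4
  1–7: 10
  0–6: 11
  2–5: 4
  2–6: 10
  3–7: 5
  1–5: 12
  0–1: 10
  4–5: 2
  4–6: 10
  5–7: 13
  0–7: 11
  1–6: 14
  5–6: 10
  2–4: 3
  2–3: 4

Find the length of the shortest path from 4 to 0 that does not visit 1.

18

Some routes from 4 to 0 avoiding 1:
4-5-2-7-0: 2 + 4 + 4 + 11 = 21
4-2-3-7-0: 3 + 4 + 5 + 11 = 23
4-2-7-0: 3 + 4 + 11 = 18
4-6-0: 10 + 11 = 21
The minimum is 18.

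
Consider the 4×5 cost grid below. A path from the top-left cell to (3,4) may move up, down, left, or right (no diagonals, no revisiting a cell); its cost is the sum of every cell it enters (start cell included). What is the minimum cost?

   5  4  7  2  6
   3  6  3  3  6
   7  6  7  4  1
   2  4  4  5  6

Take [0,0] -> [1,0] -> [1,1] -> [1,2] -> [1,3] -> [2,3] -> [2,4] -> [3,4] for a total of 5 + 3 + 6 + 3 + 3 + 4 + 1 + 6 = 31.

31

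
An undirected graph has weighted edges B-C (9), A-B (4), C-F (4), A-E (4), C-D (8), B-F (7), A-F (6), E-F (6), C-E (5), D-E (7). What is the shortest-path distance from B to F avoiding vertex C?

Paths from B to F avoiding C:
B → A → F: 4 + 6 = 10
B → A → E → F: 4 + 4 + 6 = 14
B → F: 7
Shortest: 7.

7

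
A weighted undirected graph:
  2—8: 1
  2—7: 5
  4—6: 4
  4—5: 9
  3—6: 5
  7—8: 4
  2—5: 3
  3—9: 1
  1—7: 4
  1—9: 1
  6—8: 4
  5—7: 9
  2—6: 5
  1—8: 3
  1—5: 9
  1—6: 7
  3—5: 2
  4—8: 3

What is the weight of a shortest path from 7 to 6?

8

Comparing a few candidate routes:
7 -> 2 -> 6: 5 + 5 = 10
7 -> 8 -> 6: 4 + 4 = 8
7 -> 8 -> 2 -> 6: 4 + 1 + 5 = 10
The minimum is 8.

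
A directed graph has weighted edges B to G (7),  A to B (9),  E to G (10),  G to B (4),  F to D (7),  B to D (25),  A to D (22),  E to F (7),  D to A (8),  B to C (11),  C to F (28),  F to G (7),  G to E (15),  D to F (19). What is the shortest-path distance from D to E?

Paths from D to E:
D - A - B - C - F - G - E: 8 + 9 + 11 + 28 + 7 + 15 = 78
D - A - B - G - E: 8 + 9 + 7 + 15 = 39
D - F - G - E: 19 + 7 + 15 = 41
Shortest: 39.

39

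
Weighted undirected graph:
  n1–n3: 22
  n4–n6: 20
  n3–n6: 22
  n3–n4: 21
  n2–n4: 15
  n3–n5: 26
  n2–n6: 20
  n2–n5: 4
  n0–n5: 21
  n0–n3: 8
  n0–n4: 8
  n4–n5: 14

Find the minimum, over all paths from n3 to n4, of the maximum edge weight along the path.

8

A few of the n3→n4 routes:
n3 → n0 → n5 → n4: max(8, 21, 14) = 21
n3 → n0 → n4: max(8, 8) = 8
n3 → n6 → n2 → n4: max(22, 20, 15) = 22
n3 → n0 → n5 → n2 → n4: max(8, 21, 4, 15) = 21
n3 → n4: max(21) = 21
n3 → n0 → n5 → n2 → n6 → n4: max(8, 21, 4, 20, 20) = 21
The minimum achievable maximum is 8.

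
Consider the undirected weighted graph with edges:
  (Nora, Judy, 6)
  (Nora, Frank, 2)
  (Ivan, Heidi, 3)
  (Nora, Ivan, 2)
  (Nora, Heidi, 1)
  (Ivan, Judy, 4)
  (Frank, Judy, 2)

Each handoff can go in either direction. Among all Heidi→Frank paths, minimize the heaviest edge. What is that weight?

Comparing a few candidate routes:
Heidi - Nora - Frank: max(1, 2) = 2
Heidi - Ivan - Nora - Frank: max(3, 2, 2) = 3
Heidi - Ivan - Judy - Frank: max(3, 4, 2) = 4
Smallest bottleneck: 2.

2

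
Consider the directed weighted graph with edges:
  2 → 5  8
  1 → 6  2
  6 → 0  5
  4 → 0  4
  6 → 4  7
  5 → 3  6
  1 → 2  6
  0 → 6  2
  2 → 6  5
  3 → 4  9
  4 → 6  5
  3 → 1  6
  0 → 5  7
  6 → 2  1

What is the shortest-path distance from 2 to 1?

20

Paths from 2 to 1:
2 -> 6 -> 4 -> 0 -> 5 -> 3 -> 1: 5 + 7 + 4 + 7 + 6 + 6 = 35
2 -> 6 -> 0 -> 5 -> 3 -> 1: 5 + 5 + 7 + 6 + 6 = 29
2 -> 5 -> 3 -> 1: 8 + 6 + 6 = 20
Best route has total 20.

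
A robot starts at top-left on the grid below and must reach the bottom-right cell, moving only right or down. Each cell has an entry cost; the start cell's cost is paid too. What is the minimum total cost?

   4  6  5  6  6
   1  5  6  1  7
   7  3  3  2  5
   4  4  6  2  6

Cheapest: (0,0) → (1,0) → (1,1) → (2,1) → (2,2) → (2,3) → (3,3) → (3,4)
  4 + 1 + 5 + 3 + 3 + 2 + 2 + 6 = 26
(Top row then right column would cost 45.)

26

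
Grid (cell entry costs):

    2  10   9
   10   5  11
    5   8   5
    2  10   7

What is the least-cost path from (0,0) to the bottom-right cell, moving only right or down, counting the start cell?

Best path: [0,0]→[1,0]→[2,0]→[3,0]→[3,1]→[3,2]
Cost: 2 + 10 + 5 + 2 + 10 + 7 = 36
(Top row then right column would cost 44.)

36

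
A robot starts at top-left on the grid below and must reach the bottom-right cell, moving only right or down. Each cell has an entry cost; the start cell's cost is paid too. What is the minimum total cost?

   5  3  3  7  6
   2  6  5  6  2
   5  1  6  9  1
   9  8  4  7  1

26

Path [0,0] -> [0,1] -> [0,2] -> [1,2] -> [1,3] -> [1,4] -> [2,4] -> [3,4]: 5 + 3 + 3 + 5 + 6 + 2 + 1 + 1 = 26.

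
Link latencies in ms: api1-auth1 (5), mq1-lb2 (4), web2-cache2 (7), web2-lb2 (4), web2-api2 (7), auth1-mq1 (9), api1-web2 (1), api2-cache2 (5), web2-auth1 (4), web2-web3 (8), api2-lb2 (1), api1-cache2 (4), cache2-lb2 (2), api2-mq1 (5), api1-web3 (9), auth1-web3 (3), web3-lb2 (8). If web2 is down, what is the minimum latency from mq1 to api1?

Comparing a few candidate routes:
mq1-auth1-api1: 9 + 5 = 14
mq1-api2-cache2-api1: 5 + 5 + 4 = 14
mq1-api2-lb2-cache2-api1: 5 + 1 + 2 + 4 = 12
mq1-lb2-api2-cache2-api1: 4 + 1 + 5 + 4 = 14
mq1-lb2-cache2-api1: 4 + 2 + 4 = 10
The minimum is 10 ms.

10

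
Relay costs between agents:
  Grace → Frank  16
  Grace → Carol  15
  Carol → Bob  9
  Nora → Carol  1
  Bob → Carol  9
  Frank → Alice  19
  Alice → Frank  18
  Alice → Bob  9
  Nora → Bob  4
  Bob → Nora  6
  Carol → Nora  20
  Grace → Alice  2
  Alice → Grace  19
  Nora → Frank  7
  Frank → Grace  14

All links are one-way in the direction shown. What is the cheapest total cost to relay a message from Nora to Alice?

Routes from Nora to Alice:
Nora -> Frank -> Grace -> Alice: 7 + 14 + 2 = 23
Nora -> Frank -> Alice: 7 + 19 = 26
The minimum is 23.

23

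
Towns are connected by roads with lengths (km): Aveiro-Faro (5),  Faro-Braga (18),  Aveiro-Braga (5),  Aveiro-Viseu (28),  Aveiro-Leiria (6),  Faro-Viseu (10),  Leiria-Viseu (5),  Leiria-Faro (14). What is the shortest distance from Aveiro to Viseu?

11

A few of the Aveiro→Viseu routes:
Aveiro -> Leiria -> Viseu: 6 + 5 = 11
Aveiro -> Faro -> Viseu: 5 + 10 = 15
Aveiro -> Viseu: 28
Aveiro -> Faro -> Leiria -> Viseu: 5 + 14 + 5 = 24
Best route has total 11 km.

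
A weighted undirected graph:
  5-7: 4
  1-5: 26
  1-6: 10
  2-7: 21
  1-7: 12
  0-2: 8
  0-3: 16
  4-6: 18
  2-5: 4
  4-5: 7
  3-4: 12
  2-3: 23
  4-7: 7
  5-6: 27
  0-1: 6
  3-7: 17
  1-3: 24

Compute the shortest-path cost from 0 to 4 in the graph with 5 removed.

25

A few of the 0→4 routes:
0 -> 3 -> 4: 16 + 12 = 28
0 -> 1 -> 6 -> 4: 6 + 10 + 18 = 34
0 -> 2 -> 7 -> 4: 8 + 21 + 7 = 36
0 -> 1 -> 7 -> 4: 6 + 12 + 7 = 25
0 -> 3 -> 7 -> 4: 16 + 17 + 7 = 40
Shortest: 25.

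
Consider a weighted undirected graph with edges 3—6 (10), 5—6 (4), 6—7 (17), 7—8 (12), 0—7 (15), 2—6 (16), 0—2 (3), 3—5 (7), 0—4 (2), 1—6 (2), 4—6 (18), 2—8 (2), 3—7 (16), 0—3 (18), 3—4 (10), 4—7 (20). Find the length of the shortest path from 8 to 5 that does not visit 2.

33

A few of the 8→5 routes:
8→7→3→5: 12 + 16 + 7 = 35
8→7→0→4→3→5: 12 + 15 + 2 + 10 + 7 = 46
8→7→6→5: 12 + 17 + 4 = 33
8→7→6→3→5: 12 + 17 + 10 + 7 = 46
8→7→3→6→5: 12 + 16 + 10 + 4 = 42
Shortest: 33.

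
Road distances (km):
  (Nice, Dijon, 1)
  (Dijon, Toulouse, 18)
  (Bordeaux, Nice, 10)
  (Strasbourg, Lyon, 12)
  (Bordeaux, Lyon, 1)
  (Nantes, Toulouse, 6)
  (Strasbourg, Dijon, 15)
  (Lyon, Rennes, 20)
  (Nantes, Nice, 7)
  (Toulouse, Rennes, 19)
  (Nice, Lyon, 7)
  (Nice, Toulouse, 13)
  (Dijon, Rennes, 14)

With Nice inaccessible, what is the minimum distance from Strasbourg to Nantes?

39

Paths from Strasbourg to Nantes avoiding Nice:
Strasbourg→Lyon→Rennes→Dijon→Toulouse→Nantes: 12 + 20 + 14 + 18 + 6 = 70
Strasbourg→Dijon→Toulouse→Nantes: 15 + 18 + 6 = 39
Strasbourg→Dijon→Rennes→Toulouse→Nantes: 15 + 14 + 19 + 6 = 54
Strasbourg→Lyon→Rennes→Toulouse→Nantes: 12 + 20 + 19 + 6 = 57
Shortest: 39 km.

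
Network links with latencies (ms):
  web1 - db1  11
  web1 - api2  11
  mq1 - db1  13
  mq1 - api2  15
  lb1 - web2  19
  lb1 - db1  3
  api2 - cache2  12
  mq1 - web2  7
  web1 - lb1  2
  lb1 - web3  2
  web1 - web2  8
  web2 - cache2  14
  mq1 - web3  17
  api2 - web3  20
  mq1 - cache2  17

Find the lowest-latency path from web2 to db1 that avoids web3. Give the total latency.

Some routes from web2 to db1 avoiding web3:
web2 - web1 - lb1 - db1: 8 + 2 + 3 = 13
web2 - lb1 - web1 - db1: 19 + 2 + 11 = 32
web2 - lb1 - db1: 19 + 3 = 22
web2 - web1 - db1: 8 + 11 = 19
web2 - mq1 - db1: 7 + 13 = 20
The minimum is 13 ms.

13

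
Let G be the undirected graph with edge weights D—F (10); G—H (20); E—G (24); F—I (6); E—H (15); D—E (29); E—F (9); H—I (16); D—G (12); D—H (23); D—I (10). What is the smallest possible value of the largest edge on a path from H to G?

Some routes from H to G:
H-I-F-D-G: max(16, 6, 10, 12) = 16
H-E-F-I-D-G: max(15, 9, 6, 10, 12) = 15
H-G: max(20) = 20
H-E-F-D-G: max(15, 9, 10, 12) = 15
H-I-D-G: max(16, 10, 12) = 16
Smallest bottleneck: 15.

15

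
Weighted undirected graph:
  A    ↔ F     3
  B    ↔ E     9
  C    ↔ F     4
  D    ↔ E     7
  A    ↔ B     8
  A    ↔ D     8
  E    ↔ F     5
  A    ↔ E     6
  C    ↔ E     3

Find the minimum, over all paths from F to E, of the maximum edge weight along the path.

4

Comparing a few candidate routes:
F-E: max(5) = 5
F-A-E: max(3, 6) = 6
F-C-E: max(4, 3) = 4
F-A-D-E: max(3, 8, 7) = 8
Smallest bottleneck: 4.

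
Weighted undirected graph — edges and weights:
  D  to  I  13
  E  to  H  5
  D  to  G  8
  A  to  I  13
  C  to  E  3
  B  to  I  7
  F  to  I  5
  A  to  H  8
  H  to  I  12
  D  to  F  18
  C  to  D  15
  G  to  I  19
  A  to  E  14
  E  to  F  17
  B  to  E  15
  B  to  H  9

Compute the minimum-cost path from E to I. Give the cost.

17

Checking several routes:
E→H→B→I: 5 + 9 + 7 = 21
E→F→I: 17 + 5 = 22
E→H→I: 5 + 12 = 17
E→A→I: 14 + 13 = 27
E→B→I: 15 + 7 = 22
E→H→A→I: 5 + 8 + 13 = 26
Best route has total 17.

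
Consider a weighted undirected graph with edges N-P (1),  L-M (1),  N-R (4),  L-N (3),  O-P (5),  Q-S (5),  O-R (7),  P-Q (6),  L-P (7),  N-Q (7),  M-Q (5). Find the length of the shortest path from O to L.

9

Comparing a few candidate routes:
O → P → N → L: 5 + 1 + 3 = 9
O → R → N → L: 7 + 4 + 3 = 14
O → P → L: 5 + 7 = 12
O → P → Q → M → L: 5 + 6 + 5 + 1 = 17
The minimum is 9.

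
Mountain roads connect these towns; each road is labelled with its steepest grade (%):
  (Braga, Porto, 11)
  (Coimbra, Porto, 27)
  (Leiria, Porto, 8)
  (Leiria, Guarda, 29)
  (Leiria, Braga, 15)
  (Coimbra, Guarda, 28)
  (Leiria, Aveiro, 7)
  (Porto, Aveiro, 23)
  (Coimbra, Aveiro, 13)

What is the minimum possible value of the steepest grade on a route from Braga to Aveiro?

11

Some routes from Braga to Aveiro:
Braga -> Leiria -> Aveiro: max(15, 7) = 15
Braga -> Leiria -> Porto -> Aveiro: max(15, 8, 23) = 23
Braga -> Porto -> Leiria -> Aveiro: max(11, 8, 7) = 11
Braga -> Porto -> Coimbra -> Aveiro: max(11, 27, 13) = 27
Braga -> Porto -> Aveiro: max(11, 23) = 23
Best route has worst link 11%.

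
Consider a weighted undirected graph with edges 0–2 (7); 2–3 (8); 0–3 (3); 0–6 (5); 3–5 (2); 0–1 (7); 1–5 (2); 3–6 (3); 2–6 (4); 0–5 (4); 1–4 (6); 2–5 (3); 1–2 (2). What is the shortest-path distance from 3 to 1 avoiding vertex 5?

9

Some routes from 3 to 1 avoiding 5:
3 - 6 - 2 - 1: 3 + 4 + 2 = 9
3 - 0 - 1: 3 + 7 = 10
3 - 2 - 1: 8 + 2 = 10
Shortest: 9.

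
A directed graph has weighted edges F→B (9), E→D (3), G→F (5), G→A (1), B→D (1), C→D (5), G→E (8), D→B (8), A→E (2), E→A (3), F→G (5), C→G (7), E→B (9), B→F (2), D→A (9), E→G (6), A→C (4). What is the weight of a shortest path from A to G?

8

Candidate routes:
A - C - D - B - F - G: 4 + 5 + 8 + 2 + 5 = 24
A - E - G: 2 + 6 = 8
A - E - B - F - G: 2 + 9 + 2 + 5 = 18
A - E - D - B - F - G: 2 + 3 + 8 + 2 + 5 = 20
A - C - G: 4 + 7 = 11
Shortest: 8.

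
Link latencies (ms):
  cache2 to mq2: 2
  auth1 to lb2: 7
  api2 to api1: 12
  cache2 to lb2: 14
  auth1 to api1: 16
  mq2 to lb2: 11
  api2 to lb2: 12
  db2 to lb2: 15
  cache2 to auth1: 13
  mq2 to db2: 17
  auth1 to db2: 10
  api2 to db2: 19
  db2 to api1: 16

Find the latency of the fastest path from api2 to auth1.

19

A few of the api2→auth1 routes:
api2 - lb2 - db2 - auth1: 12 + 15 + 10 = 37
api2 - lb2 - auth1: 12 + 7 = 19
api2 - db2 - auth1: 19 + 10 = 29
api2 - api1 - auth1: 12 + 16 = 28
Shortest: 19 ms.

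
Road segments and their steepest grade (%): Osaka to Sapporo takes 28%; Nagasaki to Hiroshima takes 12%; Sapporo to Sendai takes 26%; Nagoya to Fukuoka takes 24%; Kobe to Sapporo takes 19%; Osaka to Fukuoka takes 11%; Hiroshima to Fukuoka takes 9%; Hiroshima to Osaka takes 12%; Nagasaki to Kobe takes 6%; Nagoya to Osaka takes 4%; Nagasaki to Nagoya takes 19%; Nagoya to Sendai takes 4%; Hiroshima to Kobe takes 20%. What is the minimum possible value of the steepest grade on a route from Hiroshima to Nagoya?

11

Checking several routes:
Hiroshima→Osaka→Nagoya: max(12, 4) = 12
Hiroshima→Fukuoka→Osaka→Nagoya: max(9, 11, 4) = 11
Hiroshima→Nagasaki→Nagoya: max(12, 19) = 19
The minimum achievable maximum is 11%.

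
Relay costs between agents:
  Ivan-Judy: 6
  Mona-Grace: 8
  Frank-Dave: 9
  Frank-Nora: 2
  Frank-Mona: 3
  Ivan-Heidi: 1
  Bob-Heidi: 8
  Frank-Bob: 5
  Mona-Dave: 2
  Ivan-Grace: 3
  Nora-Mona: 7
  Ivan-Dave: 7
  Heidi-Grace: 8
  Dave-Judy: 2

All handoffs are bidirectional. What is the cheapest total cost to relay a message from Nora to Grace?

Comparing a few candidate routes:
Nora → Frank → Bob → Heidi → Ivan → Grace: 2 + 5 + 8 + 1 + 3 = 19
Nora → Frank → Mona → Dave → Judy → Ivan → Grace: 2 + 3 + 2 + 2 + 6 + 3 = 18
Nora → Frank → Mona → Dave → Ivan → Grace: 2 + 3 + 2 + 7 + 3 = 17
Nora → Mona → Grace: 7 + 8 = 15
Nora → Frank → Mona → Grace: 2 + 3 + 8 = 13
Nora → Mona → Dave → Ivan → Grace: 7 + 2 + 7 + 3 = 19
Best route has total 13.

13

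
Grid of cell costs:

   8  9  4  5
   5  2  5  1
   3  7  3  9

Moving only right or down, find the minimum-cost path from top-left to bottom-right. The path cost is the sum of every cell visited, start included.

30

One optimal route is (0,0) (1,0) (1,1) (1,2) (1,3) (2,3).
Its cost is 8 + 5 + 2 + 5 + 1 + 9 = 30.
(Top row then right column would cost 36.)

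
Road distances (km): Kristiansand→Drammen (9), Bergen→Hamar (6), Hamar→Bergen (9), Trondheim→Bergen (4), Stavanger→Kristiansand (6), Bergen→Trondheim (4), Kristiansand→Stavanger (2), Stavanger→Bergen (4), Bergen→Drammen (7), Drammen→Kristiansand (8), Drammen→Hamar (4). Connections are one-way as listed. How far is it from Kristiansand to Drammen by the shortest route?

9

Routes from Kristiansand to Drammen:
Kristiansand - Stavanger - Bergen - Drammen: 2 + 4 + 7 = 13
Kristiansand - Drammen: 9
Best route has total 9 km.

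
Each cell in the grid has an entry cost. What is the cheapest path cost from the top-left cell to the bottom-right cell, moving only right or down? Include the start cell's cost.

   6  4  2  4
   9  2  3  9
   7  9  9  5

Best path: (0,0) (0,1) (0,2) (1,2) (1,3) (2,3)
Cost: 6 + 4 + 2 + 3 + 9 + 5 = 29

29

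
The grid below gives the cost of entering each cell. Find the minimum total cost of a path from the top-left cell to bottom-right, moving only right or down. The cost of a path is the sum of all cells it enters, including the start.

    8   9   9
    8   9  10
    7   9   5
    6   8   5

42

Take r0c0 -> r1c0 -> r2c0 -> r2c1 -> r2c2 -> r3c2 for a total of 8 + 8 + 7 + 9 + 5 + 5 = 42.
(Top row then right column would cost 46.)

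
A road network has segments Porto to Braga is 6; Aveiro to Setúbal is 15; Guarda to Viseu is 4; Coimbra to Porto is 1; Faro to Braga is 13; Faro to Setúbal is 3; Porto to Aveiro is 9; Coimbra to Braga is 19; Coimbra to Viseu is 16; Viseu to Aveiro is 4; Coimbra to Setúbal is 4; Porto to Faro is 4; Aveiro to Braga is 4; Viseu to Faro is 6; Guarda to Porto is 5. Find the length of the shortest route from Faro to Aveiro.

Checking several routes:
Faro→Porto→Braga→Aveiro: 4 + 6 + 4 = 14
Faro→Porto→Aveiro: 4 + 9 = 13
Faro→Porto→Guarda→Viseu→Aveiro: 4 + 5 + 4 + 4 = 17
Faro→Viseu→Aveiro: 6 + 4 = 10
The minimum is 10.

10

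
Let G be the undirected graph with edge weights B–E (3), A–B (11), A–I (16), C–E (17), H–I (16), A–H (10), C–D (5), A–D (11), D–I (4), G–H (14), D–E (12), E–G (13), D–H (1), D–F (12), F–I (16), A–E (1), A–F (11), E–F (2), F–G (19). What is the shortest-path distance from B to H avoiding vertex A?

Some routes from B to H avoiding A:
B → E → F → D → H: 3 + 2 + 12 + 1 = 18
B → E → G → H: 3 + 13 + 14 = 30
B → E → C → D → H: 3 + 17 + 5 + 1 = 26
B → E → D → I → H: 3 + 12 + 4 + 16 = 35
B → E → F → I → D → H: 3 + 2 + 16 + 4 + 1 = 26
B → E → D → H: 3 + 12 + 1 = 16
Best route has total 16.

16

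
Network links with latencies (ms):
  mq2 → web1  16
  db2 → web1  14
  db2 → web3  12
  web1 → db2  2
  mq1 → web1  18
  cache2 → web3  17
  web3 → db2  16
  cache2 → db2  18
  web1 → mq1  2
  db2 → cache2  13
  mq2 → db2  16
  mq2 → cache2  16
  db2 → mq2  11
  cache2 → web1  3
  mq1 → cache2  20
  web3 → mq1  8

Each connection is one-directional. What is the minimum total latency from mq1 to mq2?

31

Paths from mq1 to mq2:
mq1 -> cache2 -> web1 -> db2 -> mq2: 20 + 3 + 2 + 11 = 36
mq1 -> cache2 -> web3 -> db2 -> mq2: 20 + 17 + 16 + 11 = 64
mq1 -> cache2 -> db2 -> mq2: 20 + 18 + 11 = 49
mq1 -> web1 -> db2 -> mq2: 18 + 2 + 11 = 31
Shortest: 31 ms.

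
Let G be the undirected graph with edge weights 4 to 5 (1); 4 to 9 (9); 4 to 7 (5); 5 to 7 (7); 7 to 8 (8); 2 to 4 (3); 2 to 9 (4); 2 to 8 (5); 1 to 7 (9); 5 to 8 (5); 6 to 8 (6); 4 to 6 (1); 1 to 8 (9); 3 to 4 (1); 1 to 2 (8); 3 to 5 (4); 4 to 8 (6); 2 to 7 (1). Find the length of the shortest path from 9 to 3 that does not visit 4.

A few of the 9→3 routes:
9-2-7-5-3: 4 + 1 + 7 + 4 = 16
9-2-7-8-5-3: 4 + 1 + 8 + 5 + 4 = 22
9-2-8-5-3: 4 + 5 + 5 + 4 = 18
Shortest: 16.

16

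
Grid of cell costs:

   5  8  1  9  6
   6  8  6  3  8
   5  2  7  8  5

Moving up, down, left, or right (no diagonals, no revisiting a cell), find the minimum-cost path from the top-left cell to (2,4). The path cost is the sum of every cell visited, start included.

Path (0,0) → (0,1) → (0,2) → (1,2) → (1,3) → (1,4) → (2,4): 5 + 8 + 1 + 6 + 3 + 8 + 5 = 36.

36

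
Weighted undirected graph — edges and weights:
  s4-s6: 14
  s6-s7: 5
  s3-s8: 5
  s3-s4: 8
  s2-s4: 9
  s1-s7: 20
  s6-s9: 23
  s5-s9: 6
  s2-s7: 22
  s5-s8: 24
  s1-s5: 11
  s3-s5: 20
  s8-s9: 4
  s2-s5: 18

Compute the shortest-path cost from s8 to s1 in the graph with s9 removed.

Comparing a few candidate routes:
s8 - s3 - s5 - s1: 5 + 20 + 11 = 36
s8 - s5 - s1: 24 + 11 = 35
s8 - s3 - s4 - s2 - s5 - s1: 5 + 8 + 9 + 18 + 11 = 51
s8 - s3 - s4 - s6 - s7 - s1: 5 + 8 + 14 + 5 + 20 = 52
s8 - s3 - s4 - s2 - s7 - s1: 5 + 8 + 9 + 22 + 20 = 64
Shortest: 35.

35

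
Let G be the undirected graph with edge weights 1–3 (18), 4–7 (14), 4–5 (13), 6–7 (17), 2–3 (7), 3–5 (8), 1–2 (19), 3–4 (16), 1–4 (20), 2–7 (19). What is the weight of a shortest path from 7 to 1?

A few of the 7→1 routes:
7→4→5→3→1: 14 + 13 + 8 + 18 = 53
7→4→1: 14 + 20 = 34
7→4→3→2→1: 14 + 16 + 7 + 19 = 56
7→4→3→1: 14 + 16 + 18 = 48
7→2→1: 19 + 19 = 38
7→2→3→1: 19 + 7 + 18 = 44
Best route has total 34.

34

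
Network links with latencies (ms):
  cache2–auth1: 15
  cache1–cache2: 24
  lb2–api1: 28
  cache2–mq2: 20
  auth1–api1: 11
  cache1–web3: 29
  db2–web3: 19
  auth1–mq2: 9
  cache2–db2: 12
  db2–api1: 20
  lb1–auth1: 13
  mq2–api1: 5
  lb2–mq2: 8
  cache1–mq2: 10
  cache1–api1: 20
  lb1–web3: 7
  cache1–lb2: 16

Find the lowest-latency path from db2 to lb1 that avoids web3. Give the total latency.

40

Checking several routes:
db2→api1→mq2→auth1→lb1: 20 + 5 + 9 + 13 = 47
db2→cache2→mq2→api1→auth1→lb1: 12 + 20 + 5 + 11 + 13 = 61
db2→cache2→auth1→lb1: 12 + 15 + 13 = 40
db2→cache2→mq2→auth1→lb1: 12 + 20 + 9 + 13 = 54
db2→api1→auth1→lb1: 20 + 11 + 13 = 44
Best route has total 40 ms.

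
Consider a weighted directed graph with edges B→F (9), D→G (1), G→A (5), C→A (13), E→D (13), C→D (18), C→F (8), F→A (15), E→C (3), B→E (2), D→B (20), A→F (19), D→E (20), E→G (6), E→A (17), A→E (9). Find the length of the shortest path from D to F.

25

Some routes from D to F:
D-E-C-F: 20 + 3 + 8 = 31
D-G-A-E-C-F: 1 + 5 + 9 + 3 + 8 = 26
D-B-F: 20 + 9 = 29
D-G-A-F: 1 + 5 + 19 = 25
The minimum is 25.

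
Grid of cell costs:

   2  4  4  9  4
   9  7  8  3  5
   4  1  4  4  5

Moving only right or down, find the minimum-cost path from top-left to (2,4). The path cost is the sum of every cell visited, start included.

Take r0c0→r0c1→r1c1→r2c1→r2c2→r2c3→r2c4 for a total of 2 + 4 + 7 + 1 + 4 + 4 + 5 = 27.

27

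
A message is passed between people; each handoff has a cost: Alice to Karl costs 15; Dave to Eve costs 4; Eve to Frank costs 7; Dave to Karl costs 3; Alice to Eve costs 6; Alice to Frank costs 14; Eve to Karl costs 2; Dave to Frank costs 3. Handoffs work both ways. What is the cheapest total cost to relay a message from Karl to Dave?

Comparing a few candidate routes:
Karl-Alice-Eve-Frank-Dave: 15 + 6 + 7 + 3 = 31
Karl-Alice-Eve-Dave: 15 + 6 + 4 = 25
Karl-Eve-Frank-Dave: 2 + 7 + 3 = 12
Karl-Dave: 3
Karl-Eve-Dave: 2 + 4 = 6
Karl-Eve-Alice-Frank-Dave: 2 + 6 + 14 + 3 = 25
The minimum is 3.

3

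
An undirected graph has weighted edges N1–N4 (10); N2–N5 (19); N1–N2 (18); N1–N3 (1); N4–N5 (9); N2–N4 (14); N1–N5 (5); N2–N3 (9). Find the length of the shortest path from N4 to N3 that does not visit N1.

23

Paths from N4 to N3 avoiding N1:
N4-N5-N2-N3: 9 + 19 + 9 = 37
N4-N2-N3: 14 + 9 = 23
The minimum is 23.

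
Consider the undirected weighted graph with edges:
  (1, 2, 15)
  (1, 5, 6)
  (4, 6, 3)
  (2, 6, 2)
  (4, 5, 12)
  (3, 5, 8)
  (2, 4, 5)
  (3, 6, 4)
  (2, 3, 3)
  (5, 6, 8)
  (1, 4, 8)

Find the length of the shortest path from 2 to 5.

10

Checking several routes:
2→3→5: 3 + 8 = 11
2→3→6→5: 3 + 4 + 8 = 15
2→4→6→5: 5 + 3 + 8 = 16
2→6→3→5: 2 + 4 + 8 = 14
2→6→5: 2 + 8 = 10
Best route has total 10.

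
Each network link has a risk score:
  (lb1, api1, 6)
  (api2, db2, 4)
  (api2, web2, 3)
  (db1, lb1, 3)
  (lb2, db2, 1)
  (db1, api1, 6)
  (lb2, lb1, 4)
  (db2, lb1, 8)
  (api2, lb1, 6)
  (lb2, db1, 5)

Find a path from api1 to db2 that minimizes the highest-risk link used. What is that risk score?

6

Checking several routes:
api1-lb1-lb2-db2: max(6, 4, 1) = 6
api1-db1-lb2-db2: max(6, 5, 1) = 6
api1-lb1-api2-db2: max(6, 6, 4) = 6
api1-db1-lb2-lb1-api2-db2: max(6, 5, 4, 6, 4) = 6
api1-lb1-db1-lb2-db2: max(6, 3, 5, 1) = 6
api1-db1-lb1-lb2-db2: max(6, 3, 4, 1) = 6
Smallest bottleneck: 6.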